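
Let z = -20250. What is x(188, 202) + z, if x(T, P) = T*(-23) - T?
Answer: -24762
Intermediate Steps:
x(T, P) = -24*T (x(T, P) = -23*T - T = -24*T)
x(188, 202) + z = -24*188 - 20250 = -4512 - 20250 = -24762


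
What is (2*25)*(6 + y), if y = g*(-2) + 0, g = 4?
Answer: -100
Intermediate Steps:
y = -8 (y = 4*(-2) + 0 = -8 + 0 = -8)
(2*25)*(6 + y) = (2*25)*(6 - 8) = 50*(-2) = -100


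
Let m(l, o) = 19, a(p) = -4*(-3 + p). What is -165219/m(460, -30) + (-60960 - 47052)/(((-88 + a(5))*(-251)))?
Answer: -331930771/38152 ≈ -8700.2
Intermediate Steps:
a(p) = 12 - 4*p
-165219/m(460, -30) + (-60960 - 47052)/(((-88 + a(5))*(-251))) = -165219/19 + (-60960 - 47052)/(((-88 + (12 - 4*5))*(-251))) = -165219*1/19 - 108012*(-1/(251*(-88 + (12 - 20)))) = -165219/19 - 108012*(-1/(251*(-88 - 8))) = -165219/19 - 108012/((-96*(-251))) = -165219/19 - 108012/24096 = -165219/19 - 108012*1/24096 = -165219/19 - 9001/2008 = -331930771/38152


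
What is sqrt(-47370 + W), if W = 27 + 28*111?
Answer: 3*I*sqrt(4915) ≈ 210.32*I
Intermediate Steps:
W = 3135 (W = 27 + 3108 = 3135)
sqrt(-47370 + W) = sqrt(-47370 + 3135) = sqrt(-44235) = 3*I*sqrt(4915)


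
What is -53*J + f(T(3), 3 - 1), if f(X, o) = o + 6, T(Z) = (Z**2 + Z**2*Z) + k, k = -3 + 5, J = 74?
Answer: -3914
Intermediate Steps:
k = 2
T(Z) = 2 + Z**2 + Z**3 (T(Z) = (Z**2 + Z**2*Z) + 2 = (Z**2 + Z**3) + 2 = 2 + Z**2 + Z**3)
f(X, o) = 6 + o
-53*J + f(T(3), 3 - 1) = -53*74 + (6 + (3 - 1)) = -3922 + (6 + 2) = -3922 + 8 = -3914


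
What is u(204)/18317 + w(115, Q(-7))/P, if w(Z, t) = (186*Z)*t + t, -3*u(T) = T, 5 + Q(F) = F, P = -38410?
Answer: 2349607742/351777985 ≈ 6.6792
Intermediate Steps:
Q(F) = -5 + F
u(T) = -T/3
w(Z, t) = t + 186*Z*t (w(Z, t) = 186*Z*t + t = t + 186*Z*t)
u(204)/18317 + w(115, Q(-7))/P = -⅓*204/18317 + ((-5 - 7)*(1 + 186*115))/(-38410) = -68*1/18317 - 12*(1 + 21390)*(-1/38410) = -68/18317 - 12*21391*(-1/38410) = -68/18317 - 256692*(-1/38410) = -68/18317 + 128346/19205 = 2349607742/351777985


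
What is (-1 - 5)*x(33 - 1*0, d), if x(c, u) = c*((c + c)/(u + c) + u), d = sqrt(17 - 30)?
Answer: 198*(-33*sqrt(13) + 53*I)/(sqrt(13) - 33*I) ≈ -391.33 - 671.14*I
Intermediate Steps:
d = I*sqrt(13) (d = sqrt(-13) = I*sqrt(13) ≈ 3.6056*I)
x(c, u) = c*(u + 2*c/(c + u)) (x(c, u) = c*((2*c)/(c + u) + u) = c*(2*c/(c + u) + u) = c*(u + 2*c/(c + u)))
(-1 - 5)*x(33 - 1*0, d) = (-1 - 5)*((33 - 1*0)*((I*sqrt(13))**2 + 2*(33 - 1*0) + (33 - 1*0)*(I*sqrt(13)))/((33 - 1*0) + I*sqrt(13))) = -6*(33 + 0)*(-13 + 2*(33 + 0) + (33 + 0)*(I*sqrt(13)))/((33 + 0) + I*sqrt(13)) = -198*(-13 + 2*33 + 33*(I*sqrt(13)))/(33 + I*sqrt(13)) = -198*(-13 + 66 + 33*I*sqrt(13))/(33 + I*sqrt(13)) = -198*(53 + 33*I*sqrt(13))/(33 + I*sqrt(13))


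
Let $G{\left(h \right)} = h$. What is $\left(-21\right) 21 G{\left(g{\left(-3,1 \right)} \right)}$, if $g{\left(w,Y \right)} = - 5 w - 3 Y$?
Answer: $-5292$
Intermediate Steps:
$\left(-21\right) 21 G{\left(g{\left(-3,1 \right)} \right)} = \left(-21\right) 21 \left(\left(-5\right) \left(-3\right) - 3\right) = - 441 \left(15 - 3\right) = \left(-441\right) 12 = -5292$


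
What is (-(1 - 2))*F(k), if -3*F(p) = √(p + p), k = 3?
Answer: -√6/3 ≈ -0.81650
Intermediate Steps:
F(p) = -√2*√p/3 (F(p) = -√(p + p)/3 = -√2*√p/3)
(-(1 - 2))*F(k) = (-(1 - 2))*(-√2*√3/3) = (-1*(-1))*(-√6/3) = 1*(-√6/3) = -√6/3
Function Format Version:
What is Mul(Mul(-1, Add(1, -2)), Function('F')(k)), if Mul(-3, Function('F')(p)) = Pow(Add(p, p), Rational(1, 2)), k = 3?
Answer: Mul(Rational(-1, 3), Pow(6, Rational(1, 2))) ≈ -0.81650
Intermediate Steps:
Function('F')(p) = Mul(Rational(-1, 3), Pow(2, Rational(1, 2)), Pow(p, Rational(1, 2))) (Function('F')(p) = Mul(Rational(-1, 3), Pow(Add(p, p), Rational(1, 2))) = Mul(Rational(-1, 3), Pow(Mul(2, p), Rational(1, 2))) = Mul(Rational(-1, 3), Mul(Pow(2, Rational(1, 2)), Pow(p, Rational(1, 2)))) = Mul(Rational(-1, 3), Pow(2, Rational(1, 2)), Pow(p, Rational(1, 2))))
Mul(Mul(-1, Add(1, -2)), Function('F')(k)) = Mul(Mul(-1, Add(1, -2)), Mul(Rational(-1, 3), Pow(2, Rational(1, 2)), Pow(3, Rational(1, 2)))) = Mul(Mul(-1, -1), Mul(Rational(-1, 3), Pow(6, Rational(1, 2)))) = Mul(1, Mul(Rational(-1, 3), Pow(6, Rational(1, 2)))) = Mul(Rational(-1, 3), Pow(6, Rational(1, 2)))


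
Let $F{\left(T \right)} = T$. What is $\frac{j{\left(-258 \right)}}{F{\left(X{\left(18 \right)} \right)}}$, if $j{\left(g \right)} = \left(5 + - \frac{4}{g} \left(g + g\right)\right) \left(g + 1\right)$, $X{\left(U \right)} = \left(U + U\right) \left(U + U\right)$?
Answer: $\frac{257}{432} \approx 0.59491$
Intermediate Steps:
$X{\left(U \right)} = 4 U^{2}$ ($X{\left(U \right)} = 2 U 2 U = 4 U^{2}$)
$j{\left(g \right)} = -3 - 3 g$ ($j{\left(g \right)} = \left(5 + - \frac{4}{g} 2 g\right) \left(1 + g\right) = \left(5 - 8\right) \left(1 + g\right) = - 3 \left(1 + g\right) = -3 - 3 g$)
$\frac{j{\left(-258 \right)}}{F{\left(X{\left(18 \right)} \right)}} = \frac{-3 - -774}{4 \cdot 18^{2}} = \frac{-3 + 774}{4 \cdot 324} = \frac{771}{1296} = 771 \cdot \frac{1}{1296} = \frac{257}{432}$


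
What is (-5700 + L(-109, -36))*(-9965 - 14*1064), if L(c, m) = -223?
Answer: 147251703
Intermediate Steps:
(-5700 + L(-109, -36))*(-9965 - 14*1064) = (-5700 - 223)*(-9965 - 14*1064) = -5923*(-9965 - 14896) = -5923*(-24861) = 147251703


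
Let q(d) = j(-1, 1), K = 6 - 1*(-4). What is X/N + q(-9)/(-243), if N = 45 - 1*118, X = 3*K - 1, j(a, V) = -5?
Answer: -6682/17739 ≈ -0.37668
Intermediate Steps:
K = 10 (K = 6 + 4 = 10)
q(d) = -5
X = 29 (X = 3*10 - 1 = 30 - 1 = 29)
N = -73 (N = 45 - 118 = -73)
X/N + q(-9)/(-243) = 29/(-73) - 5/(-243) = 29*(-1/73) - 5*(-1/243) = -29/73 + 5/243 = -6682/17739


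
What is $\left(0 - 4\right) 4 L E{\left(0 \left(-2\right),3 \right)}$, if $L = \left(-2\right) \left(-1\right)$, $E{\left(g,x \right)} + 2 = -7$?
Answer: $288$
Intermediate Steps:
$E{\left(g,x \right)} = -9$ ($E{\left(g,x \right)} = -2 - 7 = -9$)
$L = 2$
$\left(0 - 4\right) 4 L E{\left(0 \left(-2\right),3 \right)} = \left(0 - 4\right) 4 \cdot 2 \left(-9\right) = \left(-4\right) 4 \cdot 2 \left(-9\right) = \left(-16\right) 2 \left(-9\right) = \left(-32\right) \left(-9\right) = 288$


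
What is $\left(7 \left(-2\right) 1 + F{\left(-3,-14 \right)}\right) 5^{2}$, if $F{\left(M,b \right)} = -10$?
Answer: $-600$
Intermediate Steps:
$\left(7 \left(-2\right) 1 + F{\left(-3,-14 \right)}\right) 5^{2} = \left(7 \left(-2\right) 1 - 10\right) 5^{2} = \left(\left(-14\right) 1 - 10\right) 25 = \left(-14 - 10\right) 25 = \left(-24\right) 25 = -600$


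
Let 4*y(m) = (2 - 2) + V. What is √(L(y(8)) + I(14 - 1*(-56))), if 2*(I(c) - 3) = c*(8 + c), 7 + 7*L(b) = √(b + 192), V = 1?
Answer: √(535472 + 14*√769)/14 ≈ 52.287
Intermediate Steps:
y(m) = ¼ (y(m) = ((2 - 2) + 1)/4 = (0 + 1)/4 = (¼)*1 = ¼)
L(b) = -1 + √(192 + b)/7 (L(b) = -1 + √(b + 192)/7 = -1 + √(192 + b)/7)
I(c) = 3 + c*(8 + c)/2 (I(c) = 3 + (c*(8 + c))/2 = 3 + c*(8 + c)/2)
√(L(y(8)) + I(14 - 1*(-56))) = √((-1 + √(192 + ¼)/7) + (3 + (14 - 1*(-56))²/2 + 4*(14 - 1*(-56)))) = √((-1 + √(769/4)/7) + (3 + (14 + 56)²/2 + 4*(14 + 56))) = √((-1 + (√769/2)/7) + (3 + (½)*70² + 4*70)) = √((-1 + √769/14) + (3 + (½)*4900 + 280)) = √((-1 + √769/14) + (3 + 2450 + 280)) = √((-1 + √769/14) + 2733) = √(2732 + √769/14)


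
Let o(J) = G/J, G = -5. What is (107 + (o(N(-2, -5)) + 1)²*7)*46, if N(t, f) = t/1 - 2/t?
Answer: 16514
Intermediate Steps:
N(t, f) = t - 2/t (N(t, f) = t*1 - 2/t = t - 2/t)
o(J) = -5/J
(107 + (o(N(-2, -5)) + 1)²*7)*46 = (107 + (-5/(-2 - 2/(-2)) + 1)²*7)*46 = (107 + (-5/(-2 - 2*(-½)) + 1)²*7)*46 = (107 + (-5/(-2 + 1) + 1)²*7)*46 = (107 + (-5/(-1) + 1)²*7)*46 = (107 + (-5*(-1) + 1)²*7)*46 = (107 + (5 + 1)²*7)*46 = (107 + 6²*7)*46 = (107 + 36*7)*46 = (107 + 252)*46 = 359*46 = 16514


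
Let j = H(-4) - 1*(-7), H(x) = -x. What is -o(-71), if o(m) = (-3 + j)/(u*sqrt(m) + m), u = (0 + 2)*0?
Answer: 8/71 ≈ 0.11268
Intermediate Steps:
u = 0 (u = 2*0 = 0)
j = 11 (j = -1*(-4) - 1*(-7) = 4 + 7 = 11)
o(m) = 8/m (o(m) = (-3 + 11)/(0*sqrt(m) + m) = 8/(0 + m) = 8/m)
-o(-71) = -8/(-71) = -8*(-1)/71 = -1*(-8/71) = 8/71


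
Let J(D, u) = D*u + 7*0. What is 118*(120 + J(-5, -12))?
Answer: 21240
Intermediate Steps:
J(D, u) = D*u (J(D, u) = D*u + 0 = D*u)
118*(120 + J(-5, -12)) = 118*(120 - 5*(-12)) = 118*(120 + 60) = 118*180 = 21240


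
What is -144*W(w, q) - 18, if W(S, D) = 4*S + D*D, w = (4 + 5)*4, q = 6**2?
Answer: -207378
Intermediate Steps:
q = 36
w = 36 (w = 9*4 = 36)
W(S, D) = D**2 + 4*S (W(S, D) = 4*S + D**2 = D**2 + 4*S)
-144*W(w, q) - 18 = -144*(36**2 + 4*36) - 18 = -144*(1296 + 144) - 18 = -144*1440 - 18 = -207360 - 18 = -207378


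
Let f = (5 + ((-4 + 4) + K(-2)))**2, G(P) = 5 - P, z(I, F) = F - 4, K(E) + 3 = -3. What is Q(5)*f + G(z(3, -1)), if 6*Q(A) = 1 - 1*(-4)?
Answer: 65/6 ≈ 10.833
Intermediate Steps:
K(E) = -6 (K(E) = -3 - 3 = -6)
z(I, F) = -4 + F
Q(A) = 5/6 (Q(A) = (1 - 1*(-4))/6 = (1 + 4)/6 = (1/6)*5 = 5/6)
f = 1 (f = (5 + ((-4 + 4) - 6))**2 = (5 + (0 - 6))**2 = (5 - 6)**2 = (-1)**2 = 1)
Q(5)*f + G(z(3, -1)) = (5/6)*1 + (5 - (-4 - 1)) = 5/6 + (5 - 1*(-5)) = 5/6 + (5 + 5) = 5/6 + 10 = 65/6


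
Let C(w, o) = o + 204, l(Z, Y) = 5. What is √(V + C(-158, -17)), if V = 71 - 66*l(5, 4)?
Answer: 6*I*√2 ≈ 8.4853*I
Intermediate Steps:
C(w, o) = 204 + o
V = -259 (V = 71 - 66*5 = 71 - 330 = -259)
√(V + C(-158, -17)) = √(-259 + (204 - 17)) = √(-259 + 187) = √(-72) = 6*I*√2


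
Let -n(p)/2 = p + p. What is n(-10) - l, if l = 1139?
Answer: -1099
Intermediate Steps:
n(p) = -4*p (n(p) = -2*(p + p) = -4*p)
n(-10) - l = -4*(-10) - 1*1139 = 40 - 1139 = -1099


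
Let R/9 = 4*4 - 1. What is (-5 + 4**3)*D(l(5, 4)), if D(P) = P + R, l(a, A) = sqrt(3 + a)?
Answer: 7965 + 118*sqrt(2) ≈ 8131.9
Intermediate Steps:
R = 135 (R = 9*(4*4 - 1) = 9*(16 - 1) = 9*15 = 135)
D(P) = 135 + P (D(P) = P + 135 = 135 + P)
(-5 + 4**3)*D(l(5, 4)) = (-5 + 4**3)*(135 + sqrt(3 + 5)) = (-5 + 64)*(135 + sqrt(8)) = 59*(135 + 2*sqrt(2)) = 7965 + 118*sqrt(2)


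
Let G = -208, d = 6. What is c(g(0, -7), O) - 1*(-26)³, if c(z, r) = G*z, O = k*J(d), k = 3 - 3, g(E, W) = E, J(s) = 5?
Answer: 17576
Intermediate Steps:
k = 0
O = 0 (O = 0*5 = 0)
c(z, r) = -208*z
c(g(0, -7), O) - 1*(-26)³ = -208*0 - 1*(-26)³ = 0 - 1*(-17576) = 0 + 17576 = 17576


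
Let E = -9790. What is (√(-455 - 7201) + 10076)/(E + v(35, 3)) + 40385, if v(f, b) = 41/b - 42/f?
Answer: 538439465/13333 - 30*I*√1914/146663 ≈ 40384.0 - 0.0089489*I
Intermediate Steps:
v(f, b) = -42/f + 41/b
(√(-455 - 7201) + 10076)/(E + v(35, 3)) + 40385 = (√(-455 - 7201) + 10076)/(-9790 + (-42/35 + 41/3)) + 40385 = (√(-7656) + 10076)/(-9790 + (-42*1/35 + 41*(⅓))) + 40385 = (2*I*√1914 + 10076)/(-9790 + (-6/5 + 41/3)) + 40385 = (10076 + 2*I*√1914)/(-9790 + 187/15) + 40385 = (10076 + 2*I*√1914)/(-146663/15) + 40385 = (10076 + 2*I*√1914)*(-15/146663) + 40385 = (-13740/13333 - 30*I*√1914/146663) + 40385 = 538439465/13333 - 30*I*√1914/146663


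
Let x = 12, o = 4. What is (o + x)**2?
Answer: 256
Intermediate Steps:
(o + x)**2 = (4 + 12)**2 = 16**2 = 256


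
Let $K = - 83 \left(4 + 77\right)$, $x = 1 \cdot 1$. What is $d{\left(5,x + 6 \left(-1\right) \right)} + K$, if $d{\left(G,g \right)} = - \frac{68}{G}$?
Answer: $- \frac{33683}{5} \approx -6736.6$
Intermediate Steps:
$x = 1$
$K = -6723$ ($K = \left(-83\right) 81 = -6723$)
$d{\left(5,x + 6 \left(-1\right) \right)} + K = - \frac{68}{5} - 6723 = - \frac{33683}{5}$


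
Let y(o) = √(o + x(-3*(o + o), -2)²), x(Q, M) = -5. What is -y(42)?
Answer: -√67 ≈ -8.1853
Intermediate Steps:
y(o) = √(25 + o) (y(o) = √(o + (-5)²) = √(o + 25) = √(25 + o))
-y(42) = -√(25 + 42) = -√67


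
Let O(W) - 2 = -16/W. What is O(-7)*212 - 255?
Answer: 4575/7 ≈ 653.57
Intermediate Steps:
O(W) = 2 - 16/W
O(-7)*212 - 255 = (2 - 16/(-7))*212 - 255 = (2 - 16*(-⅐))*212 - 255 = (2 + 16/7)*212 - 255 = (30/7)*212 - 255 = 6360/7 - 255 = 4575/7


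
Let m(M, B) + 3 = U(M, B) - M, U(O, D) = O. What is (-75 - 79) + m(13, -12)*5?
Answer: -169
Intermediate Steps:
m(M, B) = -3 (m(M, B) = -3 + (M - M) = -3 + 0 = -3)
(-75 - 79) + m(13, -12)*5 = (-75 - 79) - 3*5 = -154 - 15 = -169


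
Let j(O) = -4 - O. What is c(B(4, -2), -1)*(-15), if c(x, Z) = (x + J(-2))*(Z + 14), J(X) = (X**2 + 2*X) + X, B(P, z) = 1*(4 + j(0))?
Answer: 390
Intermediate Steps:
B(P, z) = 0 (B(P, z) = 1*(4 + (-4 - 1*0)) = 1*(4 + (-4 + 0)) = 1*(4 - 4) = 1*0 = 0)
J(X) = X**2 + 3*X
c(x, Z) = (-2 + x)*(14 + Z) (c(x, Z) = (x - 2*(3 - 2))*(Z + 14) = (x - 2*1)*(14 + Z) = (x - 2)*(14 + Z) = (-2 + x)*(14 + Z))
c(B(4, -2), -1)*(-15) = (-28 - 2*(-1) + 14*0 - 1*0)*(-15) = (-28 + 2 + 0 + 0)*(-15) = -26*(-15) = 390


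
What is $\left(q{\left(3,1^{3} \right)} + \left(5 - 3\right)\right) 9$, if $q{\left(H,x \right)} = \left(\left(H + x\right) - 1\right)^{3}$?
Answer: $261$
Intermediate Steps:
$q{\left(H,x \right)} = \left(-1 + H + x\right)^{3}$
$\left(q{\left(3,1^{3} \right)} + \left(5 - 3\right)\right) 9 = \left(\left(-1 + 3 + 1^{3}\right)^{3} + \left(5 - 3\right)\right) 9 = \left(\left(-1 + 3 + 1\right)^{3} + 2\right) 9 = \left(3^{3} + 2\right) 9 = \left(27 + 2\right) 9 = 29 \cdot 9 = 261$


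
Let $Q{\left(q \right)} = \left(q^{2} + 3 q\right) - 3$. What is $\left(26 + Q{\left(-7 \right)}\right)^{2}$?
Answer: $2601$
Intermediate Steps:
$Q{\left(q \right)} = -3 + q^{2} + 3 q$
$\left(26 + Q{\left(-7 \right)}\right)^{2} = \left(26 + \left(-3 + \left(-7\right)^{2} + 3 \left(-7\right)\right)\right)^{2} = \left(26 - -25\right)^{2} = \left(26 + 25\right)^{2} = 51^{2} = 2601$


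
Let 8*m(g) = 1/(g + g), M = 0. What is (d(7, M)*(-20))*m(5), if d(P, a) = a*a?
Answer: 0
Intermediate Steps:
m(g) = 1/(16*g) (m(g) = 1/(8*(g + g)) = 1/(8*((2*g))) = (1/(2*g))/8 = 1/(16*g))
d(P, a) = a²
(d(7, M)*(-20))*m(5) = (0²*(-20))*((1/16)/5) = (0*(-20))*((1/16)*(⅕)) = 0*(1/80) = 0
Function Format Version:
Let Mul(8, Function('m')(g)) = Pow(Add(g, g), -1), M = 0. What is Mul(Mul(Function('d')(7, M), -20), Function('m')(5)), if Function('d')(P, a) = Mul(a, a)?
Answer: 0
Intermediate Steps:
Function('m')(g) = Mul(Rational(1, 16), Pow(g, -1)) (Function('m')(g) = Mul(Rational(1, 8), Pow(Add(g, g), -1)) = Mul(Rational(1, 8), Pow(Mul(2, g), -1)) = Mul(Rational(1, 8), Mul(Rational(1, 2), Pow(g, -1))) = Mul(Rational(1, 16), Pow(g, -1)))
Function('d')(P, a) = Pow(a, 2)
Mul(Mul(Function('d')(7, M), -20), Function('m')(5)) = Mul(Mul(Pow(0, 2), -20), Mul(Rational(1, 16), Pow(5, -1))) = Mul(Mul(0, -20), Mul(Rational(1, 16), Rational(1, 5))) = Mul(0, Rational(1, 80)) = 0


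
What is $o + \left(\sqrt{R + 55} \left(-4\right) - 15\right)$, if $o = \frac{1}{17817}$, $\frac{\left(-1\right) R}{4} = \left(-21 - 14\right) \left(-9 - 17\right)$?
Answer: $- \frac{267254}{17817} - 4 i \sqrt{3585} \approx -15.0 - 239.5 i$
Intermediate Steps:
$R = -3640$ ($R = - 4 \left(-21 - 14\right) \left(-9 - 17\right) = - 4 \left(\left(-35\right) \left(-26\right)\right) = \left(-4\right) 910 = -3640$)
$o = \frac{1}{17817} \approx 5.6126 \cdot 10^{-5}$
$o + \left(\sqrt{R + 55} \left(-4\right) - 15\right) = \frac{1}{17817} - \left(15 - \sqrt{-3640 + 55} \left(-4\right)\right) = \frac{1}{17817} - \left(15 - \sqrt{-3585} \left(-4\right)\right) = \frac{1}{17817} - \left(15 - i \sqrt{3585} \left(-4\right)\right) = \frac{1}{17817} - \left(15 + 4 i \sqrt{3585}\right) = - \frac{267254}{17817} - 4 i \sqrt{3585}$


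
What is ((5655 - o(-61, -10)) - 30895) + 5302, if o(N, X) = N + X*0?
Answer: -19877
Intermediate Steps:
o(N, X) = N (o(N, X) = N + 0 = N)
((5655 - o(-61, -10)) - 30895) + 5302 = ((5655 - 1*(-61)) - 30895) + 5302 = ((5655 + 61) - 30895) + 5302 = (5716 - 30895) + 5302 = -25179 + 5302 = -19877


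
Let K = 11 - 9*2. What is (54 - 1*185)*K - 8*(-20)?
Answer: 1077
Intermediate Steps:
K = -7 (K = 11 - 18 = -7)
(54 - 1*185)*K - 8*(-20) = (54 - 1*185)*(-7) - 8*(-20) = (54 - 185)*(-7) + 160 = -131*(-7) + 160 = 917 + 160 = 1077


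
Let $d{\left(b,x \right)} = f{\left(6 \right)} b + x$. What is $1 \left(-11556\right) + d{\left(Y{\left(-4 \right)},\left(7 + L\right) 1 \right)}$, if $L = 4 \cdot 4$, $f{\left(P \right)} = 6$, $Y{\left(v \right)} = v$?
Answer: $-11557$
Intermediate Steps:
$L = 16$
$d{\left(b,x \right)} = x + 6 b$ ($d{\left(b,x \right)} = 6 b + x = x + 6 b$)
$1 \left(-11556\right) + d{\left(Y{\left(-4 \right)},\left(7 + L\right) 1 \right)} = 1 \left(-11556\right) + \left(\left(7 + 16\right) 1 + 6 \left(-4\right)\right) = -11556 + \left(23 \cdot 1 - 24\right) = -11556 + \left(23 - 24\right) = -11556 - 1 = -11557$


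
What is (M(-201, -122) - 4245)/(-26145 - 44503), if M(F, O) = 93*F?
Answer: 11469/35324 ≈ 0.32468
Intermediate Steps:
(M(-201, -122) - 4245)/(-26145 - 44503) = (93*(-201) - 4245)/(-26145 - 44503) = (-18693 - 4245)/(-70648) = -22938*(-1/70648) = 11469/35324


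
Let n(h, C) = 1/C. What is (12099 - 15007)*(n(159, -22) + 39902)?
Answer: -1276383722/11 ≈ -1.1603e+8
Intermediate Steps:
(12099 - 15007)*(n(159, -22) + 39902) = (12099 - 15007)*(1/(-22) + 39902) = -2908*(-1/22 + 39902) = -2908*877843/22 = -1276383722/11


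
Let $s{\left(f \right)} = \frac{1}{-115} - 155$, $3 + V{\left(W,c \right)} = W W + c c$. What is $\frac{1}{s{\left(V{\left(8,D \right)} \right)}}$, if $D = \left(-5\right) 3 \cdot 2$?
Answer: $- \frac{115}{17826} \approx -0.0064512$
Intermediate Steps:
$D = -30$ ($D = \left(-15\right) 2 = -30$)
$V{\left(W,c \right)} = -3 + W^{2} + c^{2}$ ($V{\left(W,c \right)} = -3 + \left(W W + c c\right) = -3 + \left(W^{2} + c^{2}\right) = -3 + W^{2} + c^{2}$)
$s{\left(f \right)} = - \frac{17826}{115}$ ($s{\left(f \right)} = - \frac{1}{115} - 155 = - \frac{17826}{115}$)
$\frac{1}{s{\left(V{\left(8,D \right)} \right)}} = \frac{1}{- \frac{17826}{115}} = - \frac{115}{17826}$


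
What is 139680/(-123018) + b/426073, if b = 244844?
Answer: -4898942908/8735774719 ≈ -0.56079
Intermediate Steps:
139680/(-123018) + b/426073 = 139680/(-123018) + 244844/426073 = 139680*(-1/123018) + 244844*(1/426073) = -23280/20503 + 244844/426073 = -4898942908/8735774719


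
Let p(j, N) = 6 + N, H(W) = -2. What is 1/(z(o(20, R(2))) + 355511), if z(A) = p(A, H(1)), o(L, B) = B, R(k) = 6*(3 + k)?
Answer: 1/355515 ≈ 2.8128e-6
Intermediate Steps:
R(k) = 18 + 6*k
z(A) = 4 (z(A) = 6 - 2 = 4)
1/(z(o(20, R(2))) + 355511) = 1/(4 + 355511) = 1/355515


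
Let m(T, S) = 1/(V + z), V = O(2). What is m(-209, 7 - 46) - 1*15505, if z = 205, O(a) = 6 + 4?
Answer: -3333574/215 ≈ -15505.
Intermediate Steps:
O(a) = 10
V = 10
m(T, S) = 1/215 (m(T, S) = 1/(10 + 205) = 1/215)
m(-209, 7 - 46) - 1*15505 = 1/215 - 1*15505 = 1/215 - 15505 = -3333574/215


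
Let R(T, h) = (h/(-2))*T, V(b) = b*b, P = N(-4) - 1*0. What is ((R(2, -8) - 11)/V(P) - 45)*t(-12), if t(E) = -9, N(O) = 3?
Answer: 408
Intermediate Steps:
P = 3 (P = 3 - 1*0 = 3 + 0 = 3)
V(b) = b**2
R(T, h) = -T*h/2 (R(T, h) = (h*(-1/2))*T = (-h/2)*T = -T*h/2)
((R(2, -8) - 11)/V(P) - 45)*t(-12) = ((-1/2*2*(-8) - 11)/(3**2) - 45)*(-9) = ((8 - 11)/9 - 45)*(-9) = (-3*1/9 - 45)*(-9) = (-1/3 - 45)*(-9) = -136/3*(-9) = 408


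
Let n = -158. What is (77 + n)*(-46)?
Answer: 3726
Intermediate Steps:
(77 + n)*(-46) = (77 - 158)*(-46) = -81*(-46) = 3726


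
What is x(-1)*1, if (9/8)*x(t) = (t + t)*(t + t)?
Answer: 32/9 ≈ 3.5556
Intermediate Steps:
x(t) = 32*t²/9 (x(t) = 8*((t + t)*(t + t))/9 = 8*((2*t)*(2*t))/9 = 8*(4*t²)/9 = 32*t²/9)
x(-1)*1 = ((32/9)*(-1)²)*1 = ((32/9)*1)*1 = (32/9)*1 = 32/9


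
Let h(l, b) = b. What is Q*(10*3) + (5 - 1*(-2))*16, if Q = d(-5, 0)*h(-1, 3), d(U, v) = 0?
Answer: 112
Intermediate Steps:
Q = 0 (Q = 0*3 = 0)
Q*(10*3) + (5 - 1*(-2))*16 = 0*(10*3) + (5 - 1*(-2))*16 = 0*30 + (5 + 2)*16 = 0 + 7*16 = 0 + 112 = 112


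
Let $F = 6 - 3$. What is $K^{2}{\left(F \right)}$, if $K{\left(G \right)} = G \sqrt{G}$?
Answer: $27$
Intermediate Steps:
$F = 3$ ($F = 6 - 3 = 3$)
$K{\left(G \right)} = G^{\frac{3}{2}}$
$K^{2}{\left(F \right)} = \left(3^{\frac{3}{2}}\right)^{2} = \left(3 \sqrt{3}\right)^{2} = 27$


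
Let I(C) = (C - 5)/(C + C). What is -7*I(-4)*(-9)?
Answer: 567/8 ≈ 70.875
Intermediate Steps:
I(C) = (-5 + C)/(2*C) (I(C) = (-5 + C)/((2*C)) = (-5 + C)*(1/(2*C)) = (-5 + C)/(2*C))
-7*I(-4)*(-9) = -7*(-5 - 4)/(2*(-4))*(-9) = -7*(-1)*(-9)/(2*4)*(-9) = -7*9/8*(-9) = -63/8*(-9) = 567/8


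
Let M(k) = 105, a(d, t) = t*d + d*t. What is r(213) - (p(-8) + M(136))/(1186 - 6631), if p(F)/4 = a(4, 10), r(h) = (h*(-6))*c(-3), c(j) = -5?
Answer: 6958795/1089 ≈ 6390.1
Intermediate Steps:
a(d, t) = 2*d*t (a(d, t) = d*t + d*t = 2*d*t)
r(h) = 30*h (r(h) = (h*(-6))*(-5) = -6*h*(-5) = 30*h)
p(F) = 320 (p(F) = 4*(2*4*10) = 4*80 = 320)
r(213) - (p(-8) + M(136))/(1186 - 6631) = 30*213 - (320 + 105)/(1186 - 6631) = 6390 - 425/(-5445) = 6390 - 425*(-1)/5445 = 6390 - 1*(-85/1089) = 6390 + 85/1089 = 6958795/1089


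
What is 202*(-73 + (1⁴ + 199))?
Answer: 25654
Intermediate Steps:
202*(-73 + (1⁴ + 199)) = 202*(-73 + (1 + 199)) = 202*(-73 + 200) = 202*127 = 25654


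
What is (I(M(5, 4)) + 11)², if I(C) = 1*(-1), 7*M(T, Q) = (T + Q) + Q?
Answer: 100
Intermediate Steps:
M(T, Q) = T/7 + 2*Q/7 (M(T, Q) = ((T + Q) + Q)/7 = ((Q + T) + Q)/7 = (T + 2*Q)/7 = T/7 + 2*Q/7)
I(C) = -1
(I(M(5, 4)) + 11)² = (-1 + 11)² = 10² = 100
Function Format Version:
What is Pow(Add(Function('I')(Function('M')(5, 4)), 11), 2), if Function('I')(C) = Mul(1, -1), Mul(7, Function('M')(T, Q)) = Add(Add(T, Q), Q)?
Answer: 100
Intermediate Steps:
Function('M')(T, Q) = Add(Mul(Rational(1, 7), T), Mul(Rational(2, 7), Q)) (Function('M')(T, Q) = Mul(Rational(1, 7), Add(Add(T, Q), Q)) = Mul(Rational(1, 7), Add(Add(Q, T), Q)) = Mul(Rational(1, 7), Add(T, Mul(2, Q))) = Add(Mul(Rational(1, 7), T), Mul(Rational(2, 7), Q)))
Function('I')(C) = -1
Pow(Add(Function('I')(Function('M')(5, 4)), 11), 2) = Pow(Add(-1, 11), 2) = Pow(10, 2) = 100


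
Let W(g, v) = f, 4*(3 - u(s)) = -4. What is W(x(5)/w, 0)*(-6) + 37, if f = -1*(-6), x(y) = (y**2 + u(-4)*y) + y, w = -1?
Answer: 1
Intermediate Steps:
u(s) = 4 (u(s) = 3 - 1/4*(-4) = 3 + 1 = 4)
x(y) = y**2 + 5*y (x(y) = (y**2 + 4*y) + y = y**2 + 5*y)
f = 6
W(g, v) = 6
W(x(5)/w, 0)*(-6) + 37 = 6*(-6) + 37 = -36 + 37 = 1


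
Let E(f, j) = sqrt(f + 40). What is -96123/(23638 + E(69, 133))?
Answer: -757385158/186251645 + 32041*sqrt(109)/186251645 ≈ -4.0647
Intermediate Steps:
E(f, j) = sqrt(40 + f)
-96123/(23638 + E(69, 133)) = -96123/(23638 + sqrt(40 + 69)) = -96123/(23638 + sqrt(109))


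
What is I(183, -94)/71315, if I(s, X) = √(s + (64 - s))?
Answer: 8/71315 ≈ 0.00011218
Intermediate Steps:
I(s, X) = 8 (I(s, X) = √64 = 8)
I(183, -94)/71315 = 8/71315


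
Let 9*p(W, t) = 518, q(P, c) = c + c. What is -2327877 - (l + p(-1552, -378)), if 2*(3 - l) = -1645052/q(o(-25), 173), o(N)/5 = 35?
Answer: -3628300141/1557 ≈ -2.3303e+6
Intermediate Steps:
o(N) = 175 (o(N) = 5*35 = 175)
q(P, c) = 2*c
p(W, t) = 518/9 (p(W, t) = (⅑)*518 = 518/9)
l = 411782/173 (l = 3 - (-822526)/(2*173) = 3 - (-822526)/346 = 3 - ½*(-822526/173) = 3 + 411263/173 = 411782/173 ≈ 2380.2)
-2327877 - (l + p(-1552, -378)) = -2327877 - (411782/173 + 518/9) = -2327877 - 1*3795652/1557 = -2327877 - 3795652/1557 = -3628300141/1557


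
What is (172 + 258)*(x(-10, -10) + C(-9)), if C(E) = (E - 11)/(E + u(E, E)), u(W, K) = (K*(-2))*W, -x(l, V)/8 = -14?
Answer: 8243960/171 ≈ 48210.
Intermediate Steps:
x(l, V) = 112 (x(l, V) = -8*(-14) = 112)
u(W, K) = -2*K*W (u(W, K) = (-2*K)*W = -2*K*W)
C(E) = (-11 + E)/(E - 2*E²) (C(E) = (E - 11)/(E - 2*E*E) = (-11 + E)/(E - 2*E²))
(172 + 258)*(x(-10, -10) + C(-9)) = (172 + 258)*(112 + (-11 - 9)/((-9)*(1 - 2*(-9)))) = 430*(112 - ⅑*(-20)/(1 + 18)) = 430*(112 - ⅑*(-20)/19) = 430*(112 - ⅑*1/19*(-20)) = 430*(112 + 20/171) = 430*(19172/171) = 8243960/171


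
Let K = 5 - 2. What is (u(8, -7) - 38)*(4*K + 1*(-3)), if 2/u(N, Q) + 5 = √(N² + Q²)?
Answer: -15003/44 + 9*√113/44 ≈ -338.80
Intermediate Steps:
K = 3
u(N, Q) = 2/(-5 + √(N² + Q²))
(u(8, -7) - 38)*(4*K + 1*(-3)) = (2/(-5 + √(8² + (-7)²)) - 38)*(4*3 + 1*(-3)) = (2/(-5 + √(64 + 49)) - 38)*(12 - 3) = (2/(-5 + √113) - 38)*9 = (-38 + 2/(-5 + √113))*9 = -342 + 18/(-5 + √113)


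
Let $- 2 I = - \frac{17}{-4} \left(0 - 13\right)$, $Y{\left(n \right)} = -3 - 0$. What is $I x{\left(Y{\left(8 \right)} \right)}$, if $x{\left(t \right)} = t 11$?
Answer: $- \frac{7293}{8} \approx -911.63$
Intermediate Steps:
$Y{\left(n \right)} = -3$ ($Y{\left(n \right)} = -3 + 0 = -3$)
$x{\left(t \right)} = 11 t$
$I = \frac{221}{8}$ ($I = - \frac{- \frac{17}{-4} \left(0 - 13\right)}{2} = - \frac{\left(-17\right) \left(- \frac{1}{4}\right) \left(-13\right)}{2} = - \frac{\frac{17}{4} \left(-13\right)}{2} = \left(- \frac{1}{2}\right) \left(- \frac{221}{4}\right) = \frac{221}{8} \approx 27.625$)
$I x{\left(Y{\left(8 \right)} \right)} = \frac{221 \cdot 11 \left(-3\right)}{8} = \frac{221}{8} \left(-33\right) = - \frac{7293}{8}$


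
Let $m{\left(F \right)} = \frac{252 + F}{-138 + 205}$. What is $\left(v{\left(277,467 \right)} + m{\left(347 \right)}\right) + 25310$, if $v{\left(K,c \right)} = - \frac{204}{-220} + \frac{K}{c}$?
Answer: $\frac{43573854249}{1720895} \approx 25320.0$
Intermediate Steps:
$v{\left(K,c \right)} = \frac{51}{55} + \frac{K}{c}$ ($v{\left(K,c \right)} = \left(-204\right) \left(- \frac{1}{220}\right) + \frac{K}{c} = \frac{51}{55} + \frac{K}{c}$)
$m{\left(F \right)} = \frac{252}{67} + \frac{F}{67}$ ($m{\left(F \right)} = \frac{252 + F}{67} = \left(252 + F\right) \frac{1}{67} = \frac{252}{67} + \frac{F}{67}$)
$\left(v{\left(277,467 \right)} + m{\left(347 \right)}\right) + 25310 = \left(\left(\frac{51}{55} + \frac{277}{467}\right) + \left(\frac{252}{67} + \frac{1}{67} \cdot 347\right)\right) + 25310 = \left(\left(\frac{51}{55} + 277 \cdot \frac{1}{467}\right) + \left(\frac{252}{67} + \frac{347}{67}\right)\right) + 25310 = \left(\left(\frac{51}{55} + \frac{277}{467}\right) + \frac{599}{67}\right) + 25310 = \left(\frac{39052}{25685} + \frac{599}{67}\right) + 25310 = \frac{18001799}{1720895} + 25310 = \frac{43573854249}{1720895}$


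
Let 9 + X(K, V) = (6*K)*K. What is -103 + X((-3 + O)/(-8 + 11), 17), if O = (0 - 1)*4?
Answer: -238/3 ≈ -79.333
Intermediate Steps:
O = -4 (O = -1*4 = -4)
X(K, V) = -9 + 6*K² (X(K, V) = -9 + (6*K)*K = -9 + 6*K²)
-103 + X((-3 + O)/(-8 + 11), 17) = -103 + (-9 + 6*((-3 - 4)/(-8 + 11))²) = -103 + (-9 + 6*(-7/3)²) = -103 + (-9 + 6*(49/9)) = -103 + (-9 + 98/3) = -103 + 71/3 = -238/3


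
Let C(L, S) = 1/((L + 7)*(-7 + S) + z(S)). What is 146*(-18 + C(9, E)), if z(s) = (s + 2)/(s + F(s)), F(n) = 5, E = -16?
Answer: -5301479/2017 ≈ -2628.4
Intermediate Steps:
z(s) = (2 + s)/(5 + s) (z(s) = (s + 2)/(s + 5) = (2 + s)/(5 + s))
C(L, S) = 1/((2 + S)/(5 + S) + (-7 + S)*(7 + L)) (C(L, S) = 1/((L + 7)*(-7 + S) + (2 + S)/(5 + S)) = 1/((7 + L)*(-7 + S) + (2 + S)/(5 + S)) = 1/((-7 + S)*(7 + L) + (2 + S)/(5 + S)) = 1/((2 + S)/(5 + S) + (-7 + S)*(7 + L)))
146*(-18 + C(9, E)) = 146*(-18 + (5 - 16)/(2 - 16 + (5 - 16)*(-49 - 7*9 + 7*(-16) + 9*(-16)))) = 146*(-18 - 11/(2 - 16 - 11*(-49 - 63 - 112 - 144))) = 146*(-18 - 11/(2 - 16 - 11*(-368))) = 146*(-18 - 11/(2 - 16 + 4048)) = 146*(-18 - 11/4034) = 146*(-72623/4034) = -5301479/2017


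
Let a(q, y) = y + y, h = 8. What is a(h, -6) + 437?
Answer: 425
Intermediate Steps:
a(q, y) = 2*y
a(h, -6) + 437 = 2*(-6) + 437 = -12 + 437 = 425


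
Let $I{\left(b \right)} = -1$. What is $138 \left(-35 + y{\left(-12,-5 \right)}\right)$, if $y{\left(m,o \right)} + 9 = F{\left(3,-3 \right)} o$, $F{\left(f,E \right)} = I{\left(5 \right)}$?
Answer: $-5382$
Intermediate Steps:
$F{\left(f,E \right)} = -1$
$y{\left(m,o \right)} = -9 - o$
$138 \left(-35 + y{\left(-12,-5 \right)}\right) = 138 \left(-35 - 4\right) = 138 \left(-39\right) = -5382$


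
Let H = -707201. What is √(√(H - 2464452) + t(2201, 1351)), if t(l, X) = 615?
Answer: √(615 + I*√3171653) ≈ 35.349 + 25.19*I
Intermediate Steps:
√(√(H - 2464452) + t(2201, 1351)) = √(√(-707201 - 2464452) + 615) = √(√(-3171653) + 615) = √(I*√3171653 + 615) = √(615 + I*√3171653)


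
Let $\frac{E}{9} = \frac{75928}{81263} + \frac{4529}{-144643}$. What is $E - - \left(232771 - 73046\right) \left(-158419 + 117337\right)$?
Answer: $- \frac{77128475362992724857}{11754124109} \approx -6.5618 \cdot 10^{9}$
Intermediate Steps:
$E = \frac{95529722193}{11754124109}$ ($E = 9 \left(\frac{75928}{81263} + \frac{4529}{-144643}\right) = 9 \left(75928 \cdot \frac{1}{81263} + 4529 \left(- \frac{1}{144643}\right)\right) = 9 \left(\frac{75928}{81263} - \frac{4529}{144643}\right) = 9 \cdot \frac{10614413577}{11754124109} = \frac{95529722193}{11754124109} \approx 8.1273$)
$E - - \left(232771 - 73046\right) \left(-158419 + 117337\right) = \frac{95529722193}{11754124109} - - \left(232771 - 73046\right) \left(-158419 + 117337\right) = \frac{95529722193}{11754124109} - - 159725 \left(-41082\right) = \frac{95529722193}{11754124109} - \left(-1\right) \left(-6561822450\right) = \frac{95529722193}{11754124109} - 6561822450 = - \frac{77128475362992724857}{11754124109}$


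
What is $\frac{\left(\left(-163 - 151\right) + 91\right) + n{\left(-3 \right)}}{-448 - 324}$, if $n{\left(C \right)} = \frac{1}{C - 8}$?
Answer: $\frac{1227}{4246} \approx 0.28898$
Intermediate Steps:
$n{\left(C \right)} = \frac{1}{-8 + C}$
$\frac{\left(\left(-163 - 151\right) + 91\right) + n{\left(-3 \right)}}{-448 - 324} = \frac{\left(\left(-163 - 151\right) + 91\right) + \frac{1}{-8 - 3}}{-448 - 324} = \frac{\left(-314 + 91\right) + \frac{1}{-11}}{-772} = \left(-223 - \frac{1}{11}\right) \left(- \frac{1}{772}\right) = \left(- \frac{2454}{11}\right) \left(- \frac{1}{772}\right) = \frac{1227}{4246}$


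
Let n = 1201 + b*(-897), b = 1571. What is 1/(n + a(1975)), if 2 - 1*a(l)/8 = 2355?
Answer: -1/1426810 ≈ -7.0086e-7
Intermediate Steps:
n = -1407986 (n = 1201 + 1571*(-897) = 1201 - 1409187 = -1407986)
a(l) = -18824 (a(l) = 16 - 8*2355 = 16 - 18840 = -18824)
1/(n + a(1975)) = 1/(-1407986 - 18824) = 1/(-1426810) = -1/1426810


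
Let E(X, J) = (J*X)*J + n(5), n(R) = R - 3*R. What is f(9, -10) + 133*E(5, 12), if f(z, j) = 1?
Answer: 94431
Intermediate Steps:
n(R) = -2*R
E(X, J) = -10 + X*J² (E(X, J) = (J*X)*J - 2*5 = X*J² - 10 = -10 + X*J²)
f(9, -10) + 133*E(5, 12) = 1 + 133*(-10 + 5*12²) = 1 + 133*(-10 + 5*144) = 1 + 133*(-10 + 720) = 1 + 133*710 = 1 + 94430 = 94431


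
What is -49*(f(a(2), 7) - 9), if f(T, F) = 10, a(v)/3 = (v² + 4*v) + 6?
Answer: -49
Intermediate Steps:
a(v) = 18 + 3*v² + 12*v (a(v) = 3*((v² + 4*v) + 6) = 3*(6 + v² + 4*v) = 18 + 3*v² + 12*v)
-49*(f(a(2), 7) - 9) = -49*(10 - 9) = -49*1 = -49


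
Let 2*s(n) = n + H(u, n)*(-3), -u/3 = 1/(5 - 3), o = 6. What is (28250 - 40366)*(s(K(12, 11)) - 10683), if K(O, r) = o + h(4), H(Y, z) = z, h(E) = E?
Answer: 129556388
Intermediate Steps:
u = -3/2 (u = -3/(5 - 3) = -3/2 ≈ -1.5000)
K(O, r) = 10 (K(O, r) = 6 + 4 = 10)
s(n) = -n (s(n) = (n + n*(-3))/2 = (n - 3*n)/2 = (-2*n)/2 = -n)
(28250 - 40366)*(s(K(12, 11)) - 10683) = (28250 - 40366)*(-1*10 - 10683) = -12116*(-10 - 10683) = -12116*(-10693) = 129556388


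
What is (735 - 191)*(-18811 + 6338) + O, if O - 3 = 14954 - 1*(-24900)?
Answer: -6745455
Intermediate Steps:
O = 39857 (O = 3 + (14954 - 1*(-24900)) = 3 + (14954 + 24900) = 3 + 39854 = 39857)
(735 - 191)*(-18811 + 6338) + O = (735 - 191)*(-18811 + 6338) + 39857 = 544*(-12473) + 39857 = -6785312 + 39857 = -6745455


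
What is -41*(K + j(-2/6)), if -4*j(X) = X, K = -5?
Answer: 2419/12 ≈ 201.58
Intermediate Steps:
j(X) = -X/4
-41*(K + j(-2/6)) = -41*(-5 - (-1)/(2*6)) = -41*(-5 - 1/4*(-1/3)) = -41*(-5 + 1/12) = -41*(-59/12) = 2419/12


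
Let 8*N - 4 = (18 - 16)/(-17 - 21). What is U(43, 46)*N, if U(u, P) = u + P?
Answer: 6675/152 ≈ 43.914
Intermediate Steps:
U(u, P) = P + u
N = 75/152 (N = ½ + ((18 - 16)/(-17 - 21))/8 = ½ + (2/(-38))/8 = ½ + (2*(-1/38))/8 = ½ + (⅛)*(-1/19) = ½ - 1/152 = 75/152 ≈ 0.49342)
U(43, 46)*N = (46 + 43)*(75/152) = 89*(75/152) = 6675/152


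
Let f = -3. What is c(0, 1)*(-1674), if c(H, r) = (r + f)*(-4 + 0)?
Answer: -13392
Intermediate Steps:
c(H, r) = 12 - 4*r (c(H, r) = (r - 3)*(-4 + 0) = (-3 + r)*(-4) = 12 - 4*r)
c(0, 1)*(-1674) = (12 - 4*1)*(-1674) = (12 - 4)*(-1674) = 8*(-1674) = -13392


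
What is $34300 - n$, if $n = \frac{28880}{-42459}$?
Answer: $\frac{1456372580}{42459} \approx 34301.0$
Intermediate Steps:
$n = - \frac{28880}{42459}$ ($n = 28880 \left(- \frac{1}{42459}\right) = - \frac{28880}{42459} \approx -0.68019$)
$34300 - n = 34300 - - \frac{28880}{42459} = 34300 + \frac{28880}{42459} = \frac{1456372580}{42459}$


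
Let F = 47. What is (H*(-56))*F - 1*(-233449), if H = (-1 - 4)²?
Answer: 167649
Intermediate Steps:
H = 25 (H = (-5)² = 25)
(H*(-56))*F - 1*(-233449) = (25*(-56))*47 - 1*(-233449) = -1400*47 + 233449 = -65800 + 233449 = 167649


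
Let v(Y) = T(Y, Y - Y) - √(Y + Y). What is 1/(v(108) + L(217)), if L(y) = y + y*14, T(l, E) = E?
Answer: 1085/3531603 + 2*√6/3531603 ≈ 0.00030861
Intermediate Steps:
L(y) = 15*y (L(y) = y + 14*y = 15*y)
v(Y) = -√2*√Y (v(Y) = (Y - Y) - √(Y + Y) = 0 - √(2*Y) = 0 - √2*√Y = -√2*√Y)
1/(v(108) + L(217)) = 1/(-√2*√108 + 15*217) = 1/(-√2*6*√3 + 3255) = 1/(-6*√6 + 3255) = 1/(3255 - 6*√6)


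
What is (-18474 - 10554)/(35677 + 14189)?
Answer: -4838/8311 ≈ -0.58212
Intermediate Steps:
(-18474 - 10554)/(35677 + 14189) = -29028/49866 = -29028*1/49866 = -4838/8311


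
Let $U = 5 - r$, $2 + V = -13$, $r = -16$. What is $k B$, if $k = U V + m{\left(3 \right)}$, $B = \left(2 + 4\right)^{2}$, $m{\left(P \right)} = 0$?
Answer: $-11340$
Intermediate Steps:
$B = 36$ ($B = 6^{2} = 36$)
$V = -15$ ($V = -2 - 13 = -15$)
$U = 21$ ($U = 5 - -16 = 5 + 16 = 21$)
$k = -315$ ($k = 21 \left(-15\right) + 0 = -315 + 0 = -315$)
$k B = \left(-315\right) 36 = -11340$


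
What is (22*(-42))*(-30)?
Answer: 27720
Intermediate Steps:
(22*(-42))*(-30) = -924*(-30) = 27720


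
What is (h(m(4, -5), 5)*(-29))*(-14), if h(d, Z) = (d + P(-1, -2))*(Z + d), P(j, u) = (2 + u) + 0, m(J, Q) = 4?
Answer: 14616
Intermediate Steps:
P(j, u) = 2 + u
h(d, Z) = d*(Z + d) (h(d, Z) = (d + (2 - 2))*(Z + d) = (d + 0)*(Z + d) = d*(Z + d))
(h(m(4, -5), 5)*(-29))*(-14) = ((4*(5 + 4))*(-29))*(-14) = ((4*9)*(-29))*(-14) = (36*(-29))*(-14) = -1044*(-14) = 14616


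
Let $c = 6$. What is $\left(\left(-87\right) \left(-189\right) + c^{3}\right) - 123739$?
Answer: $-107080$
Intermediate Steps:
$\left(\left(-87\right) \left(-189\right) + c^{3}\right) - 123739 = \left(\left(-87\right) \left(-189\right) + 6^{3}\right) - 123739 = \left(16443 + 216\right) - 123739 = 16659 - 123739 = -107080$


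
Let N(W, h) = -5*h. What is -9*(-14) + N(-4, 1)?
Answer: 121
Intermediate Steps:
-9*(-14) + N(-4, 1) = -9*(-14) - 5*1 = 126 - 5 = 121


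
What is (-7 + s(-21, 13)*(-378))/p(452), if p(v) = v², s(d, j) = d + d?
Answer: 15869/204304 ≈ 0.077673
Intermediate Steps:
s(d, j) = 2*d
(-7 + s(-21, 13)*(-378))/p(452) = (-7 + (2*(-21))*(-378))/(452²) = (-7 - 42*(-378))/204304 = (-7 + 15876)*(1/204304) = 15869*(1/204304) = 15869/204304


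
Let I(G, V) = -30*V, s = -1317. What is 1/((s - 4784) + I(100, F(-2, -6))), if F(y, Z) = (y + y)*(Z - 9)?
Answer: -1/7901 ≈ -0.00012657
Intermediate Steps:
F(y, Z) = 2*y*(-9 + Z) (F(y, Z) = (2*y)*(-9 + Z) = 2*y*(-9 + Z))
1/((s - 4784) + I(100, F(-2, -6))) = 1/((-1317 - 4784) - 60*(-2)*(-9 - 6)) = 1/(-6101 - 60*(-2)*(-15)) = 1/(-6101 - 30*60) = 1/(-6101 - 1800) = 1/(-7901) = -1/7901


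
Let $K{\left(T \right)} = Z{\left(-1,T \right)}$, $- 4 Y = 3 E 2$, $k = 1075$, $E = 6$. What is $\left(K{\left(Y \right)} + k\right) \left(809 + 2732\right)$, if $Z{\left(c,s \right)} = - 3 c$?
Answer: $3817198$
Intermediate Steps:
$Y = -9$ ($Y = - \frac{3 \cdot 6 \cdot 2}{4} = - \frac{18 \cdot 2}{4} = \left(- \frac{1}{4}\right) 36 = -9$)
$K{\left(T \right)} = 3$ ($K{\left(T \right)} = \left(-3\right) \left(-1\right) = 3$)
$\left(K{\left(Y \right)} + k\right) \left(809 + 2732\right) = \left(3 + 1075\right) \left(809 + 2732\right) = 1078 \cdot 3541 = 3817198$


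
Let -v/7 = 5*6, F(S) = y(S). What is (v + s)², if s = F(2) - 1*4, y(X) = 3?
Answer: 44521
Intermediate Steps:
F(S) = 3
v = -210 (v = -35*6 = -7*30 = -210)
s = -1 (s = 3 - 1*4 = 3 - 4 = -1)
(v + s)² = (-210 - 1)² = (-211)² = 44521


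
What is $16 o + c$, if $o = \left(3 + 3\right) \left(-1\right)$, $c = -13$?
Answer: $-109$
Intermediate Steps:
$o = -6$ ($o = 6 \left(-1\right) = -6$)
$16 o + c = 16 \left(-6\right) - 13 = -96 - 13 = -109$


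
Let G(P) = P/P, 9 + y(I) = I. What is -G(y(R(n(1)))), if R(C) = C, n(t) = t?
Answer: -1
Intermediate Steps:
y(I) = -9 + I
G(P) = 1
-G(y(R(n(1)))) = -1*1 = -1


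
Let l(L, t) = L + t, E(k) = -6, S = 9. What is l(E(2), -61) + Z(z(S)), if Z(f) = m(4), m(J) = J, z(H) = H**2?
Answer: -63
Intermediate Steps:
Z(f) = 4
l(E(2), -61) + Z(z(S)) = (-6 - 61) + 4 = -67 + 4 = -63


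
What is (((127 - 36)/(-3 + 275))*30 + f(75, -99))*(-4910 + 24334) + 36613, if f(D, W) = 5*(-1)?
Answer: 2285601/17 ≈ 1.3445e+5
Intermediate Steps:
f(D, W) = -5
(((127 - 36)/(-3 + 275))*30 + f(75, -99))*(-4910 + 24334) + 36613 = (((127 - 36)/(-3 + 275))*30 - 5)*(-4910 + 24334) + 36613 = ((91/272)*30 - 5)*19424 + 36613 = (1365/136 - 5)*19424 + 36613 = (685/136)*19424 + 36613 = 1663180/17 + 36613 = 2285601/17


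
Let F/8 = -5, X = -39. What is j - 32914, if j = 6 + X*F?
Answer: -31348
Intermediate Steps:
F = -40 (F = 8*(-5) = -40)
j = 1566 (j = 6 - 39*(-40) = 6 + 1560 = 1566)
j - 32914 = 1566 - 32914 = -31348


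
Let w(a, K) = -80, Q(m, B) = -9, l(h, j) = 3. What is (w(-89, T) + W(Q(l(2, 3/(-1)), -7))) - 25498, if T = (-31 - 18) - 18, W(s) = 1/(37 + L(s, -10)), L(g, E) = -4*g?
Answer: -1867193/73 ≈ -25578.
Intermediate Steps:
W(s) = 1/(37 - 4*s)
T = -67 (T = -49 - 18 = -67)
(w(-89, T) + W(Q(l(2, 3/(-1)), -7))) - 25498 = (-80 - 1/(-37 + 4*(-9))) - 25498 = (-80 - 1/(-37 - 36)) - 25498 = (-80 - 1/(-73)) - 25498 = (-80 - 1*(-1/73)) - 25498 = (-80 + 1/73) - 25498 = -5839/73 - 25498 = -1867193/73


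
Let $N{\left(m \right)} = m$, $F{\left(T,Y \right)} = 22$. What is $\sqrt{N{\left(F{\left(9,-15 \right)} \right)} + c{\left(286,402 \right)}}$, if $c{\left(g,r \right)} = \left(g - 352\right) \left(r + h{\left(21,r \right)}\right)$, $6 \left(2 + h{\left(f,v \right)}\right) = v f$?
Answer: $2 i \sqrt{29810} \approx 345.31 i$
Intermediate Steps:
$h{\left(f,v \right)} = -2 + \frac{f v}{6}$ ($h{\left(f,v \right)} = -2 + \frac{v f}{6} = -2 + \frac{f v}{6}$)
$c{\left(g,r \right)} = \left(-352 + g\right) \left(-2 + \frac{9 r}{2}\right)$ ($c{\left(g,r \right)} = \left(g - 352\right) \left(r + \left(-2 + \frac{1}{6} \cdot 21 r\right)\right) = \left(-352 + g\right) \left(r + \left(-2 + \frac{7 r}{2}\right)\right) = \left(-352 + g\right) \left(-2 + \frac{9 r}{2}\right)$)
$\sqrt{N{\left(F{\left(9,-15 \right)} \right)} + c{\left(286,402 \right)}} = \sqrt{22 + \left(704 - 636768 - 572 + \frac{9}{2} \cdot 286 \cdot 402\right)} = \sqrt{22 + \left(704 - 636768 - 572 + 517374\right)} = \sqrt{22 - 119262} = \sqrt{-119240} = 2 i \sqrt{29810}$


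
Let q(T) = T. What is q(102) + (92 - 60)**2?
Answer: 1126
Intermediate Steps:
q(102) + (92 - 60)**2 = 102 + (92 - 60)**2 = 102 + 32**2 = 102 + 1024 = 1126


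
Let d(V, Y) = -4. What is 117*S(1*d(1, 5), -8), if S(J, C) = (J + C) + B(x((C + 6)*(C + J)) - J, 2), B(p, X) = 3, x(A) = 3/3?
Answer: -1053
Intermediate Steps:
x(A) = 1 (x(A) = 3*(⅓) = 1)
S(J, C) = 3 + C + J (S(J, C) = (J + C) + 3 = (C + J) + 3 = 3 + C + J)
117*S(1*d(1, 5), -8) = 117*(3 - 8 + 1*(-4)) = 117*(3 - 8 - 4) = 117*(-9) = -1053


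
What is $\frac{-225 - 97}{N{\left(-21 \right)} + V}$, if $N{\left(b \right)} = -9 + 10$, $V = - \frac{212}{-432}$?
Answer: $-216$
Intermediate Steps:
$V = \frac{53}{108}$ ($V = \left(-212\right) \left(- \frac{1}{432}\right) = \frac{53}{108} \approx 0.49074$)
$N{\left(b \right)} = 1$
$\frac{-225 - 97}{N{\left(-21 \right)} + V} = \frac{-225 - 97}{1 + \frac{53}{108}} = - \frac{322}{\frac{161}{108}} = \left(-322\right) \frac{108}{161} = -216$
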